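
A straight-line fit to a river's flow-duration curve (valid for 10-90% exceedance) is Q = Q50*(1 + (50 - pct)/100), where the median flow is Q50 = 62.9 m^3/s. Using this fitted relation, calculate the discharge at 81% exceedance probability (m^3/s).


Q = 62.9 * (1 + (50 - 81)/100) = 43.4010 m^3/s


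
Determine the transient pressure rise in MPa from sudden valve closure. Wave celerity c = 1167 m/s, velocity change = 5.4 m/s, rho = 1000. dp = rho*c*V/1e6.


dp = 1000 * 1167 * 5.4 / 1e6 = 6.3018 MPa


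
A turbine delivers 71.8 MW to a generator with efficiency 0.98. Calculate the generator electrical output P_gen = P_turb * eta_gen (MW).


P_gen = 71.8 * 0.98 = 70.3640 MW


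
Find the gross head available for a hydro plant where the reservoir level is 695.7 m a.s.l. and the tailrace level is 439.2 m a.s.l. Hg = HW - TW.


Hg = 695.7 - 439.2 = 256.5000 m


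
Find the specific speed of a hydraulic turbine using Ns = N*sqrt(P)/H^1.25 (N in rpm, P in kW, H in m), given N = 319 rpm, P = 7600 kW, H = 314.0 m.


Ns = 319 * 7600^0.5 / 314.0^1.25 = 21.0395


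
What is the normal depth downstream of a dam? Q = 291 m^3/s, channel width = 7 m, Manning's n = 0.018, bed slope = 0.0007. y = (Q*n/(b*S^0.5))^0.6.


y = (291 * 0.018 / (7 * 0.0007^0.5))^0.6 = 7.4287 m


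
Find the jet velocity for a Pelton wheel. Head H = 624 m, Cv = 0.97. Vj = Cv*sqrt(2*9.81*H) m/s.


Vj = 0.97 * sqrt(2*9.81*624) = 107.3281 m/s


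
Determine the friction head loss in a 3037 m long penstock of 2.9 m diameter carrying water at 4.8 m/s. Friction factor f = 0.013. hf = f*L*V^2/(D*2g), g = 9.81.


hf = 0.013 * 3037 * 4.8^2 / (2.9 * 2 * 9.81) = 15.9872 m


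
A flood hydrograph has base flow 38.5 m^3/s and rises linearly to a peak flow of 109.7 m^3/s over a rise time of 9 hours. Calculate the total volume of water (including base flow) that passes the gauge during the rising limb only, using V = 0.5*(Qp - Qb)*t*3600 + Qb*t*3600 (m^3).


V = 0.5*(109.7 - 38.5)*9*3600 + 38.5*9*3600 = 2.4008e+06 m^3


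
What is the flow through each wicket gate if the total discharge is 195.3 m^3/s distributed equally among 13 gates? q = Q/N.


q = 195.3 / 13 = 15.0231 m^3/s


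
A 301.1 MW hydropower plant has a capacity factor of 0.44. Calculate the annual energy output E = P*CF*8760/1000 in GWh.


E = 301.1 * 0.44 * 8760 / 1000 = 1160.5598 GWh


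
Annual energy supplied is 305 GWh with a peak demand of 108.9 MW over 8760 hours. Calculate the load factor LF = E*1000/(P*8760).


LF = 305 * 1000 / (108.9 * 8760) = 0.3197


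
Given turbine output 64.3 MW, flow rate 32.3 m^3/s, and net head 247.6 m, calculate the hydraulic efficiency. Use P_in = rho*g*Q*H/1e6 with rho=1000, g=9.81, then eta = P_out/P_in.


P_in = 1000 * 9.81 * 32.3 * 247.6 / 1e6 = 78.4553 MW
eta = 64.3 / 78.4553 = 0.8196


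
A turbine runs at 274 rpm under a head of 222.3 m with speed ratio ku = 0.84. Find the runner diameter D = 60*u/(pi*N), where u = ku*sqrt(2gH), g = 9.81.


u = 0.84 * sqrt(2*9.81*222.3) = 55.4752 m/s
D = 60 * 55.4752 / (pi * 274) = 3.8668 m


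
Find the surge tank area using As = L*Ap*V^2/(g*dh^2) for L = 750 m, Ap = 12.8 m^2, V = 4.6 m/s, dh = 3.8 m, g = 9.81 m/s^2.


As = 750 * 12.8 * 4.6^2 / (9.81 * 3.8^2) = 1434.0051 m^2


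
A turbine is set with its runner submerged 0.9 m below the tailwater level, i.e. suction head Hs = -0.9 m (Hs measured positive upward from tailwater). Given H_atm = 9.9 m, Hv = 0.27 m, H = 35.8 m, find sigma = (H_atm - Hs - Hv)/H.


sigma = (9.9 - (-0.9) - 0.27) / 35.8 = 0.2941


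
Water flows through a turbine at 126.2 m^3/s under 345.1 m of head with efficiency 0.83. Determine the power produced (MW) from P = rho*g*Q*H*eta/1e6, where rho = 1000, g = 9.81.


P = 1000 * 9.81 * 126.2 * 345.1 * 0.83 / 1e6 = 354.6104 MW


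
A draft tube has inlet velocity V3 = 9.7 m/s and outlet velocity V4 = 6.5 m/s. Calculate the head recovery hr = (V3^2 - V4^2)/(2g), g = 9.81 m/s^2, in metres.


hr = (9.7^2 - 6.5^2) / (2*9.81) = 2.6422 m


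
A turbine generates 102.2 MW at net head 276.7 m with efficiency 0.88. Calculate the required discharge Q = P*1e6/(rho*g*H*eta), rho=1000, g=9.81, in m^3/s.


Q = 102.2 * 1e6 / (1000 * 9.81 * 276.7 * 0.88) = 42.7849 m^3/s


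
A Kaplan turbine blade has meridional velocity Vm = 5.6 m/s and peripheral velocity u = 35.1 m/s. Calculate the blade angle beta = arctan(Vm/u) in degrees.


beta = arctan(5.6 / 35.1) = 9.0648 degrees


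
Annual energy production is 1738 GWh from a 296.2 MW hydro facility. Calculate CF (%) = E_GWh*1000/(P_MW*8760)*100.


CF = 1738 * 1000 / (296.2 * 8760) * 100 = 66.9824 %


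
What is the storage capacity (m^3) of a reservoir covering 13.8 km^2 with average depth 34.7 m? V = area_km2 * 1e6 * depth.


V = 13.8 * 1e6 * 34.7 = 4.7886e+08 m^3


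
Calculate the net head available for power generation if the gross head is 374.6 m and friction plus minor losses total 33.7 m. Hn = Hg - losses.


Hn = 374.6 - 33.7 = 340.9000 m


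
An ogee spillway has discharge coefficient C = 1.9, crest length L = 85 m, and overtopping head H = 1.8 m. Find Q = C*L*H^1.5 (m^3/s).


Q = 1.9 * 85 * 1.8^1.5 = 390.0150 m^3/s


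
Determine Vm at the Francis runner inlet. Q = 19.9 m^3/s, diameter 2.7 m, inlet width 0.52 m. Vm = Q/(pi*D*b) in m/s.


Vm = 19.9 / (pi * 2.7 * 0.52) = 4.5117 m/s


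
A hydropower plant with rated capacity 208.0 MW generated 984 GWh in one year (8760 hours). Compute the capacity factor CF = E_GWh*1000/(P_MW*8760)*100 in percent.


CF = 984 * 1000 / (208.0 * 8760) * 100 = 54.0042 %


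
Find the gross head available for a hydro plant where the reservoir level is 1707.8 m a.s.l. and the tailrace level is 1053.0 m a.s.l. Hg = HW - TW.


Hg = 1707.8 - 1053.0 = 654.8000 m


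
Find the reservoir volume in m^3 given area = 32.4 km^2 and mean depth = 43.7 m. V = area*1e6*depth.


V = 32.4 * 1e6 * 43.7 = 1.4159e+09 m^3


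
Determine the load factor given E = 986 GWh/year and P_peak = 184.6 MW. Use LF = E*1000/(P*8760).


LF = 986 * 1000 / (184.6 * 8760) = 0.6097


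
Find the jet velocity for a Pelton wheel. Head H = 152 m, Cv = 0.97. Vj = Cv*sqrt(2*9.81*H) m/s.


Vj = 0.97 * sqrt(2*9.81*152) = 52.9716 m/s


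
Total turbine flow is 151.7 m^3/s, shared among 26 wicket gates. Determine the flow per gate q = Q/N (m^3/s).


q = 151.7 / 26 = 5.8346 m^3/s


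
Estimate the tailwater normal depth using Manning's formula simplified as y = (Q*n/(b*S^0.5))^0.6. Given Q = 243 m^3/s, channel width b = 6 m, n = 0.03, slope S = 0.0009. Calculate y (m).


y = (243 * 0.03 / (6 * 0.0009^0.5))^0.6 = 9.2145 m


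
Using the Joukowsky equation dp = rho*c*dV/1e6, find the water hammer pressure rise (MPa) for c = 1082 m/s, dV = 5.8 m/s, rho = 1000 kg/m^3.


dp = 1000 * 1082 * 5.8 / 1e6 = 6.2756 MPa


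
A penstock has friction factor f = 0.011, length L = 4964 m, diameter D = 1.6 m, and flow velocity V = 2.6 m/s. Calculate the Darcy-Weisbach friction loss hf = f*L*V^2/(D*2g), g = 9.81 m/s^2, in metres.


hf = 0.011 * 4964 * 2.6^2 / (1.6 * 2 * 9.81) = 11.7585 m


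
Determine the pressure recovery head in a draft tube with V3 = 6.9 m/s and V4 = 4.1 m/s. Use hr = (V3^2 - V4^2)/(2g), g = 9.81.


hr = (6.9^2 - 4.1^2) / (2*9.81) = 1.5698 m


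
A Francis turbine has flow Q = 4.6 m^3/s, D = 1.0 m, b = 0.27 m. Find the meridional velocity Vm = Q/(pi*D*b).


Vm = 4.6 / (pi * 1.0 * 0.27) = 5.4231 m/s


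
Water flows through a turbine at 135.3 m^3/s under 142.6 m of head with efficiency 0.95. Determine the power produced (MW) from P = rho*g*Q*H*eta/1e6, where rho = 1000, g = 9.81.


P = 1000 * 9.81 * 135.3 * 142.6 * 0.95 / 1e6 = 179.8084 MW


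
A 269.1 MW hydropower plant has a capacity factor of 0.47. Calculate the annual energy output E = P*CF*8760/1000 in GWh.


E = 269.1 * 0.47 * 8760 / 1000 = 1107.9385 GWh


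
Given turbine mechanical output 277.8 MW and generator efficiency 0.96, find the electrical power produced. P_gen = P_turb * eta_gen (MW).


P_gen = 277.8 * 0.96 = 266.6880 MW


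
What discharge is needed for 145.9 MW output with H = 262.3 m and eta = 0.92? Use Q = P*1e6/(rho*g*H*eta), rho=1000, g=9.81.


Q = 145.9 * 1e6 / (1000 * 9.81 * 262.3 * 0.92) = 61.6311 m^3/s


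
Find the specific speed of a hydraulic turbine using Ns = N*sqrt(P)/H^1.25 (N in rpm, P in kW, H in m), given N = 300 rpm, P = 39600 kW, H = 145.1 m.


Ns = 300 * 39600^0.5 / 145.1^1.25 = 118.5454


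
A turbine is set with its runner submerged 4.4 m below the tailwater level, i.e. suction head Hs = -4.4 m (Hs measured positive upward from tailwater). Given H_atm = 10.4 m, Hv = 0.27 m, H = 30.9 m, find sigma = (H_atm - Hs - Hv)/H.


sigma = (10.4 - (-4.4) - 0.27) / 30.9 = 0.4702


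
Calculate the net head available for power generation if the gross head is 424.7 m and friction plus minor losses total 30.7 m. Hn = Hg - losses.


Hn = 424.7 - 30.7 = 394.0000 m


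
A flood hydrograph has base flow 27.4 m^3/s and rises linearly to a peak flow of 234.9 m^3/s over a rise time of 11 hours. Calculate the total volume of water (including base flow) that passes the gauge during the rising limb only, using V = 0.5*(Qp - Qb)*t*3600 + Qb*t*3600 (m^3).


V = 0.5*(234.9 - 27.4)*11*3600 + 27.4*11*3600 = 5.1935e+06 m^3


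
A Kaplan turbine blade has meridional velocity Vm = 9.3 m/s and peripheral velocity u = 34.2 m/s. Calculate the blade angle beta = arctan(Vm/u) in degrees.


beta = arctan(9.3 / 34.2) = 15.2126 degrees


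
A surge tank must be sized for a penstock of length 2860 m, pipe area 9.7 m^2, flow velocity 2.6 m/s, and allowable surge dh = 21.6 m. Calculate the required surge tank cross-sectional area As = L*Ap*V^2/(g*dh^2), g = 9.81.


As = 2860 * 9.7 * 2.6^2 / (9.81 * 21.6^2) = 40.9740 m^2


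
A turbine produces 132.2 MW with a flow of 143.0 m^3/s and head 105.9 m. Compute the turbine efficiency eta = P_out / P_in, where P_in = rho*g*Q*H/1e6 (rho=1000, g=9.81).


P_in = 1000 * 9.81 * 143.0 * 105.9 / 1e6 = 148.5597 MW
eta = 132.2 / 148.5597 = 0.8899


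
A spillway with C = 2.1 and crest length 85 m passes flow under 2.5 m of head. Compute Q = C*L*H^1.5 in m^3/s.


Q = 2.1 * 85 * 2.5^1.5 = 705.5832 m^3/s


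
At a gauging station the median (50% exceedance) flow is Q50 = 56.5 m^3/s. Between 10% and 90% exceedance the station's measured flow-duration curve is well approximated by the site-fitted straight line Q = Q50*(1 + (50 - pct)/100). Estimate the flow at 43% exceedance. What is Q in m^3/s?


Q = 56.5 * (1 + (50 - 43)/100) = 60.4550 m^3/s


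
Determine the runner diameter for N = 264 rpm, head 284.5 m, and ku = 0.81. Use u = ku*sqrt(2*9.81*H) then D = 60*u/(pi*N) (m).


u = 0.81 * sqrt(2*9.81*284.5) = 60.5168 m/s
D = 60 * 60.5168 / (pi * 264) = 4.3780 m


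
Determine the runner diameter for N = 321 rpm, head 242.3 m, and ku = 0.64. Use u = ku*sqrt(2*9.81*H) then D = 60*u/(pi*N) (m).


u = 0.64 * sqrt(2*9.81*242.3) = 44.1272 m/s
D = 60 * 44.1272 / (pi * 321) = 2.6254 m


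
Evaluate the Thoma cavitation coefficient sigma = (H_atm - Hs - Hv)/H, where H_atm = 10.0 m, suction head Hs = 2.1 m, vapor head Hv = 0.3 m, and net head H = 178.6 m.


sigma = (10.0 - 2.1 - 0.3) / 178.6 = 0.0426


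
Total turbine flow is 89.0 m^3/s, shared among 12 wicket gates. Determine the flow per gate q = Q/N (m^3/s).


q = 89.0 / 12 = 7.4167 m^3/s


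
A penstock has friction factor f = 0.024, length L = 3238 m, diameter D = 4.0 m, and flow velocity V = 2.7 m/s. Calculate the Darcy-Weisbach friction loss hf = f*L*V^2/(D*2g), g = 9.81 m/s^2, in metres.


hf = 0.024 * 3238 * 2.7^2 / (4.0 * 2 * 9.81) = 7.2187 m


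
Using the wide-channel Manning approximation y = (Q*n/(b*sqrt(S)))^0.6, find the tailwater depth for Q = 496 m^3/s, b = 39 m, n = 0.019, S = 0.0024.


y = (496 * 0.019 / (39 * 0.0024^0.5))^0.6 = 2.6052 m


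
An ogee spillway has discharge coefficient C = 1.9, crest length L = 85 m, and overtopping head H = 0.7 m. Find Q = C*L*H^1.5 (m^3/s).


Q = 1.9 * 85 * 0.7^1.5 = 94.5844 m^3/s


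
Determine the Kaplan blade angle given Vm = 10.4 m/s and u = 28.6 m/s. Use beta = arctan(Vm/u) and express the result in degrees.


beta = arctan(10.4 / 28.6) = 19.9831 degrees


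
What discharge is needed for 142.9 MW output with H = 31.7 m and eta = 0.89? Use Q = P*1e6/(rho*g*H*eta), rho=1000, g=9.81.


Q = 142.9 * 1e6 / (1000 * 9.81 * 31.7 * 0.89) = 516.3141 m^3/s


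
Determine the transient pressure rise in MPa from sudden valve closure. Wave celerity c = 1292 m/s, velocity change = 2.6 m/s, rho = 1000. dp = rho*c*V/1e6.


dp = 1000 * 1292 * 2.6 / 1e6 = 3.3592 MPa


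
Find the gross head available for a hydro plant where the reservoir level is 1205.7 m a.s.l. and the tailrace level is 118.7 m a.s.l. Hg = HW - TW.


Hg = 1205.7 - 118.7 = 1087.0000 m


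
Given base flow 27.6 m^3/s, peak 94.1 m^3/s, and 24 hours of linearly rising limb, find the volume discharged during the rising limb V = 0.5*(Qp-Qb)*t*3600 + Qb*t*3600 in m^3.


V = 0.5*(94.1 - 27.6)*24*3600 + 27.6*24*3600 = 5.2574e+06 m^3


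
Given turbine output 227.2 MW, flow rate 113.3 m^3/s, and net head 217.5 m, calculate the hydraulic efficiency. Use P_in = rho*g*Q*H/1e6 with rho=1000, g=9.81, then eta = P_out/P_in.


P_in = 1000 * 9.81 * 113.3 * 217.5 / 1e6 = 241.7454 MW
eta = 227.2 / 241.7454 = 0.9398


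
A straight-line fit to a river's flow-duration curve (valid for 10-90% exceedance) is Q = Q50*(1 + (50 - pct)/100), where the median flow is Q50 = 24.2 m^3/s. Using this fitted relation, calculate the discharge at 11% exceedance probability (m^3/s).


Q = 24.2 * (1 + (50 - 11)/100) = 33.6380 m^3/s


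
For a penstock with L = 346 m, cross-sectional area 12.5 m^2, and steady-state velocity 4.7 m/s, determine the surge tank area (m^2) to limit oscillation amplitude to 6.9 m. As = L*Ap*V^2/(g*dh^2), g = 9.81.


As = 346 * 12.5 * 4.7^2 / (9.81 * 6.9^2) = 204.5571 m^2


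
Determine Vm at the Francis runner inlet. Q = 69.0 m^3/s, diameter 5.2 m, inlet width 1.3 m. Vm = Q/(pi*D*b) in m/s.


Vm = 69.0 / (pi * 5.2 * 1.3) = 3.2490 m/s


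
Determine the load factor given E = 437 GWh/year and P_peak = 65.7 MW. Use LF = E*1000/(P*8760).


LF = 437 * 1000 / (65.7 * 8760) = 0.7593


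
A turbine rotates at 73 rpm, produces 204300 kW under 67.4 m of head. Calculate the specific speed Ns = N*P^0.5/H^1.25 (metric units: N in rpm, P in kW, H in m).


Ns = 73 * 204300^0.5 / 67.4^1.25 = 170.8568


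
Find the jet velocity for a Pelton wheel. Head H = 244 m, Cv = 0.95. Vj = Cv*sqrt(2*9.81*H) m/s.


Vj = 0.95 * sqrt(2*9.81*244) = 65.7307 m/s


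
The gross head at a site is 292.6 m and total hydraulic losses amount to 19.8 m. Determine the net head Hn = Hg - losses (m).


Hn = 292.6 - 19.8 = 272.8000 m


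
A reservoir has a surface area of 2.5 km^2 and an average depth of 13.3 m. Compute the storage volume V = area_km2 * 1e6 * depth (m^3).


V = 2.5 * 1e6 * 13.3 = 3.3250e+07 m^3


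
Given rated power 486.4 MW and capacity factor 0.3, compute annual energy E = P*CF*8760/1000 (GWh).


E = 486.4 * 0.3 * 8760 / 1000 = 1278.2592 GWh


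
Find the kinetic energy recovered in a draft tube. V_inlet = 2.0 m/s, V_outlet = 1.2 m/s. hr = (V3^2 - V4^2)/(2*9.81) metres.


hr = (2.0^2 - 1.2^2) / (2*9.81) = 0.1305 m


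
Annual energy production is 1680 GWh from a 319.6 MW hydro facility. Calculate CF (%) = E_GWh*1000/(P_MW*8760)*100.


CF = 1680 * 1000 / (319.6 * 8760) * 100 = 60.0065 %


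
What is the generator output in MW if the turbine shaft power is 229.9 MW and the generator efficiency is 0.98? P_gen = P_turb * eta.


P_gen = 229.9 * 0.98 = 225.3020 MW


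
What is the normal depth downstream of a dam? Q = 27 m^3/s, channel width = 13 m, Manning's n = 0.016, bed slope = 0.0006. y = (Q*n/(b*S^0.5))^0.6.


y = (27 * 0.016 / (13 * 0.0006^0.5))^0.6 = 1.2008 m


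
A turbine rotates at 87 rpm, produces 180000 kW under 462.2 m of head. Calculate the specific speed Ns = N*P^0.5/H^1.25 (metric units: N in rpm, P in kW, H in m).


Ns = 87 * 180000^0.5 / 462.2^1.25 = 17.2234


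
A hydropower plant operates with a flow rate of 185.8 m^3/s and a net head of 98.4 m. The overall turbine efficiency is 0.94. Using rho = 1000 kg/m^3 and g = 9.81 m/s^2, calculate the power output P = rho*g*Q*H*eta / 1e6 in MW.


P = 1000 * 9.81 * 185.8 * 98.4 * 0.94 / 1e6 = 168.5923 MW


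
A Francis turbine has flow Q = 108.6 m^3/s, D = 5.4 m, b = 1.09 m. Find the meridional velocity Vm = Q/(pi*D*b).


Vm = 108.6 / (pi * 5.4 * 1.09) = 5.8730 m/s


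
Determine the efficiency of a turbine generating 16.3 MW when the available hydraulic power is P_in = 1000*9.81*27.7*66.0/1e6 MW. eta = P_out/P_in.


P_in = 1000 * 9.81 * 27.7 * 66.0 / 1e6 = 17.9346 MW
eta = 16.3 / 17.9346 = 0.9089


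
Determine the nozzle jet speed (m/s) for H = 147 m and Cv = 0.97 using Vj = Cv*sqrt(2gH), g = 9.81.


Vj = 0.97 * sqrt(2*9.81*147) = 52.0931 m/s


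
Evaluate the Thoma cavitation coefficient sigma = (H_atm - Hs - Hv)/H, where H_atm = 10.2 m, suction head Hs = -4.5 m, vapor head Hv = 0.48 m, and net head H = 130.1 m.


sigma = (10.2 - (-4.5) - 0.48) / 130.1 = 0.1093


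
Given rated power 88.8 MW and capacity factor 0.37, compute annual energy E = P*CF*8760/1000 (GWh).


E = 88.8 * 0.37 * 8760 / 1000 = 287.8186 GWh


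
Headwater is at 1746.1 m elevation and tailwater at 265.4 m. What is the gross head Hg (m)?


Hg = 1746.1 - 265.4 = 1480.7000 m


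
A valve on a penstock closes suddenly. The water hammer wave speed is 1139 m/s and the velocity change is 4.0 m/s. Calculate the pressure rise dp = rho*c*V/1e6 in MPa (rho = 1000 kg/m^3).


dp = 1000 * 1139 * 4.0 / 1e6 = 4.5560 MPa


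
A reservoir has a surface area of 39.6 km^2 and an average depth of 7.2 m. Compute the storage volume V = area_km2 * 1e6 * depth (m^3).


V = 39.6 * 1e6 * 7.2 = 2.8512e+08 m^3


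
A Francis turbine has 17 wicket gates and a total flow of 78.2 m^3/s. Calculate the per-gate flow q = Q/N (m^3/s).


q = 78.2 / 17 = 4.6000 m^3/s


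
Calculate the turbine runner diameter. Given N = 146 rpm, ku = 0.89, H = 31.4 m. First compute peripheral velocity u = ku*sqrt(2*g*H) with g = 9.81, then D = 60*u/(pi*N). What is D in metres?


u = 0.89 * sqrt(2*9.81*31.4) = 22.0904 m/s
D = 60 * 22.0904 / (pi * 146) = 2.8897 m


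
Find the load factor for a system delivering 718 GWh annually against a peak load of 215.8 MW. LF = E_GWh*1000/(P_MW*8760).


LF = 718 * 1000 / (215.8 * 8760) = 0.3798


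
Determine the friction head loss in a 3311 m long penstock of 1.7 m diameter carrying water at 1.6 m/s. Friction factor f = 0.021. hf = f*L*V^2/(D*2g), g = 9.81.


hf = 0.021 * 3311 * 1.6^2 / (1.7 * 2 * 9.81) = 5.3367 m


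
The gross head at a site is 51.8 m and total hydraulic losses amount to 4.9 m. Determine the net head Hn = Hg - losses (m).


Hn = 51.8 - 4.9 = 46.9000 m


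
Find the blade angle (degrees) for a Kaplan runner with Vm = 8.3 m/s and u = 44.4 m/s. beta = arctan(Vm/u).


beta = arctan(8.3 / 44.4) = 10.5885 degrees


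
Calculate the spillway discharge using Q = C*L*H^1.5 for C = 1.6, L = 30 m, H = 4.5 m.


Q = 1.6 * 30 * 4.5^1.5 = 458.2052 m^3/s


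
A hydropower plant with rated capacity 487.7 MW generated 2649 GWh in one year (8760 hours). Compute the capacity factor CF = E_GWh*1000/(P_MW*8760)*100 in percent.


CF = 2649 * 1000 / (487.7 * 8760) * 100 = 62.0048 %


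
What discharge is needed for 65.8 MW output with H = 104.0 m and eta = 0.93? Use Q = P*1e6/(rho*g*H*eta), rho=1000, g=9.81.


Q = 65.8 * 1e6 / (1000 * 9.81 * 104.0 * 0.93) = 69.3491 m^3/s


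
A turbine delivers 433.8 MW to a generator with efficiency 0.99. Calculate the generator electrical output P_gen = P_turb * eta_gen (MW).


P_gen = 433.8 * 0.99 = 429.4620 MW


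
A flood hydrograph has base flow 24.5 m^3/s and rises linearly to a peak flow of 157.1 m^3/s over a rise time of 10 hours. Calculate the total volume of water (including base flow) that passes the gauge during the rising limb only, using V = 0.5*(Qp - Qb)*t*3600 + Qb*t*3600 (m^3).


V = 0.5*(157.1 - 24.5)*10*3600 + 24.5*10*3600 = 3.2688e+06 m^3


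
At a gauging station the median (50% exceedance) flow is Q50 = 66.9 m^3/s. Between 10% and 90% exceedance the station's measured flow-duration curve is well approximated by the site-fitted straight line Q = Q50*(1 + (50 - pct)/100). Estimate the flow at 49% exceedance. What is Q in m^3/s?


Q = 66.9 * (1 + (50 - 49)/100) = 67.5690 m^3/s


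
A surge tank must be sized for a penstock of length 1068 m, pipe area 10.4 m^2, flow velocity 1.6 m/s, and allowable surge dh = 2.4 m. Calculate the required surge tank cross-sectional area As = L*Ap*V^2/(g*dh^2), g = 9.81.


As = 1068 * 10.4 * 1.6^2 / (9.81 * 2.4^2) = 503.2144 m^2


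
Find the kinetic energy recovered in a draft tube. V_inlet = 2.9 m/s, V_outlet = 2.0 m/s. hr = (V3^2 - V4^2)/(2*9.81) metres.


hr = (2.9^2 - 2.0^2) / (2*9.81) = 0.2248 m


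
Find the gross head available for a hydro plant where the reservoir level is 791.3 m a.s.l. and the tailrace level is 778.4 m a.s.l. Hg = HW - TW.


Hg = 791.3 - 778.4 = 12.9000 m


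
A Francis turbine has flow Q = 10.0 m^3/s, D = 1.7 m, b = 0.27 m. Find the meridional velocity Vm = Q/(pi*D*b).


Vm = 10.0 / (pi * 1.7 * 0.27) = 6.9349 m/s


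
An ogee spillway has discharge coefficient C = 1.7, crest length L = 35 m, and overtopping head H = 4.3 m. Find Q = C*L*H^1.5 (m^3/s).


Q = 1.7 * 35 * 4.3^1.5 = 530.5419 m^3/s


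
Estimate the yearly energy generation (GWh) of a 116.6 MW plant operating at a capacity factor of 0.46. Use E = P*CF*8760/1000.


E = 116.6 * 0.46 * 8760 / 1000 = 469.8514 GWh


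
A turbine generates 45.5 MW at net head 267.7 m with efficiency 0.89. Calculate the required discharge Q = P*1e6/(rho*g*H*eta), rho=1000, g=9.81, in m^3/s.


Q = 45.5 * 1e6 / (1000 * 9.81 * 267.7 * 0.89) = 19.4672 m^3/s


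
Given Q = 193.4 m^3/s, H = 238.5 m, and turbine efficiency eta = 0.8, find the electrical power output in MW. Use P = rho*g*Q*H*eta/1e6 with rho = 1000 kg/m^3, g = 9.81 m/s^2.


P = 1000 * 9.81 * 193.4 * 238.5 * 0.8 / 1e6 = 361.9961 MW


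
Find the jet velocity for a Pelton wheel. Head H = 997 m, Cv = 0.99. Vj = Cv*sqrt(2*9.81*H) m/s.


Vj = 0.99 * sqrt(2*9.81*997) = 138.4625 m/s


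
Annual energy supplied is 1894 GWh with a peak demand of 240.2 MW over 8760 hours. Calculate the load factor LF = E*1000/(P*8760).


LF = 1894 * 1000 / (240.2 * 8760) = 0.9001


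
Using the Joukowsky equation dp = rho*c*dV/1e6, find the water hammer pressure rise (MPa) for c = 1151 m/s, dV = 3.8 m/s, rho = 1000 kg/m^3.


dp = 1000 * 1151 * 3.8 / 1e6 = 4.3738 MPa


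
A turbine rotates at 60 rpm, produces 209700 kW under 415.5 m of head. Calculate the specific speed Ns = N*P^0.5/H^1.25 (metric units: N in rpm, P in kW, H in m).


Ns = 60 * 209700^0.5 / 415.5^1.25 = 14.6466


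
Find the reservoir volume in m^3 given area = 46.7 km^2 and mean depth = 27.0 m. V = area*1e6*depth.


V = 46.7 * 1e6 * 27.0 = 1.2609e+09 m^3


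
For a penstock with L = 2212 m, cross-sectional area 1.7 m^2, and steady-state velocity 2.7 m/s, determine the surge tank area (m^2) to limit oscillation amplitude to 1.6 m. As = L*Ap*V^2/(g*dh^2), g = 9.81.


As = 2212 * 1.7 * 2.7^2 / (9.81 * 1.6^2) = 1091.5725 m^2


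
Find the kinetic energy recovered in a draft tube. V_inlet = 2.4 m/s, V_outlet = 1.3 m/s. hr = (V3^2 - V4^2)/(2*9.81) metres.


hr = (2.4^2 - 1.3^2) / (2*9.81) = 0.2074 m


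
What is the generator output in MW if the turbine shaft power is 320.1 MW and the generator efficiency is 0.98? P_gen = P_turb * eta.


P_gen = 320.1 * 0.98 = 313.6980 MW


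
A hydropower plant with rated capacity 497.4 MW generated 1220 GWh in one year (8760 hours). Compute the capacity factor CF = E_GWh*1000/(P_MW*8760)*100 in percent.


CF = 1220 * 1000 / (497.4 * 8760) * 100 = 27.9995 %


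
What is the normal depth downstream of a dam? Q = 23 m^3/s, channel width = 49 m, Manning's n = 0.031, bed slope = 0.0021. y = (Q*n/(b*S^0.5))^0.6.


y = (23 * 0.031 / (49 * 0.0021^0.5))^0.6 = 0.5024 m


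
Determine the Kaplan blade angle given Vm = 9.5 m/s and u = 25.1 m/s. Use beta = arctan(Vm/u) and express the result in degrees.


beta = arctan(9.5 / 25.1) = 20.7310 degrees


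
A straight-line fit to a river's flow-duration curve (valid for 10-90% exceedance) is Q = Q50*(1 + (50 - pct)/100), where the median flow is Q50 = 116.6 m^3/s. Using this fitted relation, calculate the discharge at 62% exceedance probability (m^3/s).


Q = 116.6 * (1 + (50 - 62)/100) = 102.6080 m^3/s


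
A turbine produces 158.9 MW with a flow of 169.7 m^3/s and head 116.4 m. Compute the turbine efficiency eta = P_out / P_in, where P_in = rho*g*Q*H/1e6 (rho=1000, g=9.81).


P_in = 1000 * 9.81 * 169.7 * 116.4 / 1e6 = 193.7777 MW
eta = 158.9 / 193.7777 = 0.8200


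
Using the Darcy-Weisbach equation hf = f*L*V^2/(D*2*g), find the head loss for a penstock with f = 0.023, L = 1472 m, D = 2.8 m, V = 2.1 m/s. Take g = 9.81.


hf = 0.023 * 1472 * 2.1^2 / (2.8 * 2 * 9.81) = 2.7178 m


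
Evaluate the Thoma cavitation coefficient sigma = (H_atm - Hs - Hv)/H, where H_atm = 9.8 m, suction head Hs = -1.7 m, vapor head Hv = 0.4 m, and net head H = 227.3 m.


sigma = (9.8 - (-1.7) - 0.4) / 227.3 = 0.0488


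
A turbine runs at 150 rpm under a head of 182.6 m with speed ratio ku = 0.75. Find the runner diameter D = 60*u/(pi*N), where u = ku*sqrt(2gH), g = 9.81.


u = 0.75 * sqrt(2*9.81*182.6) = 44.8912 m/s
D = 60 * 44.8912 / (pi * 150) = 5.7157 m


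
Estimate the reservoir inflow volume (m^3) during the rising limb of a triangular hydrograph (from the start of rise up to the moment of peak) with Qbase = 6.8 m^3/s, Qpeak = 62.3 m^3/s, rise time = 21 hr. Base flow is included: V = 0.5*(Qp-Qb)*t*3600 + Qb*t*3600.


V = 0.5*(62.3 - 6.8)*21*3600 + 6.8*21*3600 = 2.6120e+06 m^3


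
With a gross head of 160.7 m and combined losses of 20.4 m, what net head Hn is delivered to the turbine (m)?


Hn = 160.7 - 20.4 = 140.3000 m


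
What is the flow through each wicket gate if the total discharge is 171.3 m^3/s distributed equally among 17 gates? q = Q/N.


q = 171.3 / 17 = 10.0765 m^3/s


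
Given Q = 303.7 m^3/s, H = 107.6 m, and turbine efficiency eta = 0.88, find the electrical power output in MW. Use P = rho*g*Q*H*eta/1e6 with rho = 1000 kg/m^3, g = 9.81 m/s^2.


P = 1000 * 9.81 * 303.7 * 107.6 * 0.88 / 1e6 = 282.1037 MW


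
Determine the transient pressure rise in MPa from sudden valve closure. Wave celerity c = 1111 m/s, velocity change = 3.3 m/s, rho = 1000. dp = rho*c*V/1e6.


dp = 1000 * 1111 * 3.3 / 1e6 = 3.6663 MPa


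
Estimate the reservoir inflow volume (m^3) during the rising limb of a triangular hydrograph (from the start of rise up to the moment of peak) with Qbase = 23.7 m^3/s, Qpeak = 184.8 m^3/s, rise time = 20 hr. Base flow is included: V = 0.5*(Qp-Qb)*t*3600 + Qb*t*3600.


V = 0.5*(184.8 - 23.7)*20*3600 + 23.7*20*3600 = 7.5060e+06 m^3


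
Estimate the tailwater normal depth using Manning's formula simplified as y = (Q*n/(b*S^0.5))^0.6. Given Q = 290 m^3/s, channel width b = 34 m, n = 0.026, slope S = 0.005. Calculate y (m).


y = (290 * 0.026 / (34 * 0.005^0.5))^0.6 = 1.9854 m


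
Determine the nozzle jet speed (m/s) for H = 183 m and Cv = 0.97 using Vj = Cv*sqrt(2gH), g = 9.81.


Vj = 0.97 * sqrt(2*9.81*183) = 58.1228 m/s


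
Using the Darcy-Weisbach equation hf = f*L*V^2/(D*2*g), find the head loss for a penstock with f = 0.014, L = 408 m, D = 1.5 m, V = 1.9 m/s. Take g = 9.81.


hf = 0.014 * 408 * 1.9^2 / (1.5 * 2 * 9.81) = 0.7007 m


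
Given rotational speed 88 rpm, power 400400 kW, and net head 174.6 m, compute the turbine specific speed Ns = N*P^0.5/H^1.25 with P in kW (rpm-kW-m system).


Ns = 88 * 400400^0.5 / 174.6^1.25 = 87.7353


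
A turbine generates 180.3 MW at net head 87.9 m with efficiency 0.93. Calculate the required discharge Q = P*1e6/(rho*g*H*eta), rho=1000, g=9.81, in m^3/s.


Q = 180.3 * 1e6 / (1000 * 9.81 * 87.9 * 0.93) = 224.8303 m^3/s


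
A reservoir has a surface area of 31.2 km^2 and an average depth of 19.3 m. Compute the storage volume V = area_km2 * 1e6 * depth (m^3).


V = 31.2 * 1e6 * 19.3 = 6.0216e+08 m^3


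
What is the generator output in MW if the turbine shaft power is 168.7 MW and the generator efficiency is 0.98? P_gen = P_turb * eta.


P_gen = 168.7 * 0.98 = 165.3260 MW


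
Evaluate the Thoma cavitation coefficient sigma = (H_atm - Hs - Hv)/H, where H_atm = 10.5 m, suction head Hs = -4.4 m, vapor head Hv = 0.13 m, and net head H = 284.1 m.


sigma = (10.5 - (-4.4) - 0.13) / 284.1 = 0.0520


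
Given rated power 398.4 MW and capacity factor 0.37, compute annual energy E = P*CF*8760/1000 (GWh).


E = 398.4 * 0.37 * 8760 / 1000 = 1291.2941 GWh


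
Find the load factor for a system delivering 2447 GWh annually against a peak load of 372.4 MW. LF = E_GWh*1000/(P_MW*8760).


LF = 2447 * 1000 / (372.4 * 8760) = 0.7501


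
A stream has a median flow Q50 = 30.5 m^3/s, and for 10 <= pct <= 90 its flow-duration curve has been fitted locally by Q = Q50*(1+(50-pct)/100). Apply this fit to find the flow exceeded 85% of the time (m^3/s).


Q = 30.5 * (1 + (50 - 85)/100) = 19.8250 m^3/s


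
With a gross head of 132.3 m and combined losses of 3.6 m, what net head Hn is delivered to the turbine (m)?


Hn = 132.3 - 3.6 = 128.7000 m


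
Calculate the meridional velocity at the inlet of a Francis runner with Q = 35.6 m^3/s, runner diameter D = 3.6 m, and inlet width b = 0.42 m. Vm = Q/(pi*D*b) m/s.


Vm = 35.6 / (pi * 3.6 * 0.42) = 7.4946 m/s


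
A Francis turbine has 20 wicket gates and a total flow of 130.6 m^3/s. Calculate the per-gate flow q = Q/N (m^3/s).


q = 130.6 / 20 = 6.5300 m^3/s


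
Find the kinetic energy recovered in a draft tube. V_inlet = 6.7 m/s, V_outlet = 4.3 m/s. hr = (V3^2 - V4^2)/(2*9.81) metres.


hr = (6.7^2 - 4.3^2) / (2*9.81) = 1.3456 m


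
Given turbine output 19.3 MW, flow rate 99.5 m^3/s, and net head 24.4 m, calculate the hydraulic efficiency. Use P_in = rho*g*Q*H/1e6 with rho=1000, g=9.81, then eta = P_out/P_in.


P_in = 1000 * 9.81 * 99.5 * 24.4 / 1e6 = 23.8167 MW
eta = 19.3 / 23.8167 = 0.8104


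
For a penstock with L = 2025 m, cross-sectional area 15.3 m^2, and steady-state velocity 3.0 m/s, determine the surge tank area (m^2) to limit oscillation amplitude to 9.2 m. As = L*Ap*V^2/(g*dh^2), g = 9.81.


As = 2025 * 15.3 * 3.0^2 / (9.81 * 9.2^2) = 335.8260 m^2


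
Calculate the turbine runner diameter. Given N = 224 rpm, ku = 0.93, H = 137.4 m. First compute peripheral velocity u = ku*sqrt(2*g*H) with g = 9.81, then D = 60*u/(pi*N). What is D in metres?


u = 0.93 * sqrt(2*9.81*137.4) = 48.2865 m/s
D = 60 * 48.2865 / (pi * 224) = 4.1170 m


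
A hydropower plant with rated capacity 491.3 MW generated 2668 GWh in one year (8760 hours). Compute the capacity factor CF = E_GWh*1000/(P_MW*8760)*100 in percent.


CF = 2668 * 1000 / (491.3 * 8760) * 100 = 61.9919 %


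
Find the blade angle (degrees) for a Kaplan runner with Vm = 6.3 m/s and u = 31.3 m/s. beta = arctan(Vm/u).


beta = arctan(6.3 / 31.3) = 11.3803 degrees


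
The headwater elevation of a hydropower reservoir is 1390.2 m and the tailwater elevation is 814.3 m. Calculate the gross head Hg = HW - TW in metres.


Hg = 1390.2 - 814.3 = 575.9000 m


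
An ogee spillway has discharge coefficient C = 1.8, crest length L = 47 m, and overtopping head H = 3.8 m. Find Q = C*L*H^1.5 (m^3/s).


Q = 1.8 * 47 * 3.8^1.5 = 626.6799 m^3/s


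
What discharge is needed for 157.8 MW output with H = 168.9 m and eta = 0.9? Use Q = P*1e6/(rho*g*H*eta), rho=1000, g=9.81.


Q = 157.8 * 1e6 / (1000 * 9.81 * 168.9 * 0.9) = 105.8195 m^3/s


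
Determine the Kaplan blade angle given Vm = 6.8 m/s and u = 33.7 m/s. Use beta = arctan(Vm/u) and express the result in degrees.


beta = arctan(6.8 / 33.7) = 11.4080 degrees


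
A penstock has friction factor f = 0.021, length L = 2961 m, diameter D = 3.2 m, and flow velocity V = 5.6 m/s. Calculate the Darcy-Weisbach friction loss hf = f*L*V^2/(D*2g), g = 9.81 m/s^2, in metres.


hf = 0.021 * 2961 * 5.6^2 / (3.2 * 2 * 9.81) = 31.0588 m


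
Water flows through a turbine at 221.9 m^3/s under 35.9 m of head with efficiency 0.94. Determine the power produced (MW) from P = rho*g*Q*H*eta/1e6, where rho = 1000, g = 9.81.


P = 1000 * 9.81 * 221.9 * 35.9 * 0.94 / 1e6 = 73.4596 MW


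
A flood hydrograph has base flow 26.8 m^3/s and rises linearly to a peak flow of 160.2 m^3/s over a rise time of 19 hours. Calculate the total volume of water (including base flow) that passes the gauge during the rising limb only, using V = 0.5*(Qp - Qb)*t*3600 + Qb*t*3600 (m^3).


V = 0.5*(160.2 - 26.8)*19*3600 + 26.8*19*3600 = 6.3954e+06 m^3


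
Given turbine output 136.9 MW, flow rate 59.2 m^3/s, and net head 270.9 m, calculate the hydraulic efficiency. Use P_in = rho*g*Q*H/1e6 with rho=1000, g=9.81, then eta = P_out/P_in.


P_in = 1000 * 9.81 * 59.2 * 270.9 / 1e6 = 157.3257 MW
eta = 136.9 / 157.3257 = 0.8702


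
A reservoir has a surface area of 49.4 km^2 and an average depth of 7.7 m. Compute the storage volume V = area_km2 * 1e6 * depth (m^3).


V = 49.4 * 1e6 * 7.7 = 3.8038e+08 m^3


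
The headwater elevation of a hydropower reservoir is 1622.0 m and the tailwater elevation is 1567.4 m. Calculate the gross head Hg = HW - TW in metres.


Hg = 1622.0 - 1567.4 = 54.6000 m


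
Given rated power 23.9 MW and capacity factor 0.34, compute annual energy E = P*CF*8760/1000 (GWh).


E = 23.9 * 0.34 * 8760 / 1000 = 71.1838 GWh


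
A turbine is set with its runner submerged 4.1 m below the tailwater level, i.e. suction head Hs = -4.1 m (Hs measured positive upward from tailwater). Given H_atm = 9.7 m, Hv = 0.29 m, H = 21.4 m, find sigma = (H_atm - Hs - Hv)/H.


sigma = (9.7 - (-4.1) - 0.29) / 21.4 = 0.6313


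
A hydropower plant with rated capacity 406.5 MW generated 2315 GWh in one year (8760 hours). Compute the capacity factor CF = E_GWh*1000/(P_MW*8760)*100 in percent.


CF = 2315 * 1000 / (406.5 * 8760) * 100 = 65.0109 %


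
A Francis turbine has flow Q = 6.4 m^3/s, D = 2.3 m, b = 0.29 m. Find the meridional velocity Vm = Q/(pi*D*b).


Vm = 6.4 / (pi * 2.3 * 0.29) = 3.0542 m/s


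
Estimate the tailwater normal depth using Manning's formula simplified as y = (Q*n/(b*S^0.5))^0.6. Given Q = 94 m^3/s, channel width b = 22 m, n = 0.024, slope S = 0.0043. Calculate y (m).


y = (94 * 0.024 / (22 * 0.0043^0.5))^0.6 = 1.3077 m


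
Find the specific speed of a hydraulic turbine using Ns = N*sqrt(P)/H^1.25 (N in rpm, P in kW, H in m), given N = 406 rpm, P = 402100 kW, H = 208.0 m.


Ns = 406 * 402100^0.5 / 208.0^1.25 = 325.9222


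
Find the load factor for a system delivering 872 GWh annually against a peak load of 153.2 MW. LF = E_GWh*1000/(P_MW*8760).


LF = 872 * 1000 / (153.2 * 8760) = 0.6498


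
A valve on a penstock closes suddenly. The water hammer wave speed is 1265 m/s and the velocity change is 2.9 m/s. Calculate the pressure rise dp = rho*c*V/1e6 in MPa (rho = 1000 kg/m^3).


dp = 1000 * 1265 * 2.9 / 1e6 = 3.6685 MPa


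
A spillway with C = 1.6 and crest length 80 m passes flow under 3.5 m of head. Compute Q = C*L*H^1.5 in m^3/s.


Q = 1.6 * 80 * 3.5^1.5 = 838.1313 m^3/s


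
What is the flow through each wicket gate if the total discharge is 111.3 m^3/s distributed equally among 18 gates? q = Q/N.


q = 111.3 / 18 = 6.1833 m^3/s


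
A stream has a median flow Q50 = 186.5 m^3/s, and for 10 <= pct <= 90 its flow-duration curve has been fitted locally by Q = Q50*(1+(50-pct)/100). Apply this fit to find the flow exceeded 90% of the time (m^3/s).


Q = 186.5 * (1 + (50 - 90)/100) = 111.9000 m^3/s


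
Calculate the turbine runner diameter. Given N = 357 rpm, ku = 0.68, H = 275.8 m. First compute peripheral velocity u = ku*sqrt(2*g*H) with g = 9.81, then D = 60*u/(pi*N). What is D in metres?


u = 0.68 * sqrt(2*9.81*275.8) = 50.0214 m/s
D = 60 * 50.0214 / (pi * 357) = 2.6760 m


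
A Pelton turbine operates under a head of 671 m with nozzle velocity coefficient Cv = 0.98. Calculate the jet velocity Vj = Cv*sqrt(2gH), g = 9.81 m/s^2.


Vj = 0.98 * sqrt(2*9.81*671) = 112.4441 m/s


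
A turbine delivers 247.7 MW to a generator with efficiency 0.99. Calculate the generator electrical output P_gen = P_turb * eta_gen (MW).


P_gen = 247.7 * 0.99 = 245.2230 MW


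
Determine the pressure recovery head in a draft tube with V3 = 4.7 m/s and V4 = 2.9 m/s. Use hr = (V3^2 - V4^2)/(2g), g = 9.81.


hr = (4.7^2 - 2.9^2) / (2*9.81) = 0.6972 m


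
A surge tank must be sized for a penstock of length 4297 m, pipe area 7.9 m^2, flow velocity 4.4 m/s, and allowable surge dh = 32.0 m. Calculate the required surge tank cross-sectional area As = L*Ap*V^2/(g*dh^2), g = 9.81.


As = 4297 * 7.9 * 4.4^2 / (9.81 * 32.0^2) = 65.4228 m^2


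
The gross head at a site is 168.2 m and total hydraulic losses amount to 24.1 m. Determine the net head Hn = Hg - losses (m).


Hn = 168.2 - 24.1 = 144.1000 m


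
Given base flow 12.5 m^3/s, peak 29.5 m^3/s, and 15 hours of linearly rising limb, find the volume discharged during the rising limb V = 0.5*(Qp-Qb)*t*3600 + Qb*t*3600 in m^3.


V = 0.5*(29.5 - 12.5)*15*3600 + 12.5*15*3600 = 1.1340e+06 m^3


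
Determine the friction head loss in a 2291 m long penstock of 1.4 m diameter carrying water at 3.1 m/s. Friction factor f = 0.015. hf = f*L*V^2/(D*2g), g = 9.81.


hf = 0.015 * 2291 * 3.1^2 / (1.4 * 2 * 9.81) = 12.0230 m


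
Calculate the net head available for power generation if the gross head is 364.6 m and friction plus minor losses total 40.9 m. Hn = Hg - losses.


Hn = 364.6 - 40.9 = 323.7000 m


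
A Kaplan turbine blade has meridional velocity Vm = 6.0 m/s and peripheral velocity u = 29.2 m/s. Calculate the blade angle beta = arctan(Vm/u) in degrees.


beta = arctan(6.0 / 29.2) = 11.6115 degrees


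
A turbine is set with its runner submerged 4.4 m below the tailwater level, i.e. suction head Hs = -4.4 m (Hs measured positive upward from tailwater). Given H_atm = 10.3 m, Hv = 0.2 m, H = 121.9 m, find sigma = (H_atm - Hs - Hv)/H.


sigma = (10.3 - (-4.4) - 0.2) / 121.9 = 0.1189


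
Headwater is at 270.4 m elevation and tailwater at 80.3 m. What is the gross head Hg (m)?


Hg = 270.4 - 80.3 = 190.1000 m


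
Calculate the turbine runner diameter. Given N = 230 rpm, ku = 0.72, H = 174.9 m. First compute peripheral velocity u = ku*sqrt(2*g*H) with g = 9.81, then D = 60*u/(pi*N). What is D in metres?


u = 0.72 * sqrt(2*9.81*174.9) = 42.1771 m/s
D = 60 * 42.1771 / (pi * 230) = 3.5023 m


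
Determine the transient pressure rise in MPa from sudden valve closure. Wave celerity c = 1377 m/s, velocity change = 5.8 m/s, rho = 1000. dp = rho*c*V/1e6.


dp = 1000 * 1377 * 5.8 / 1e6 = 7.9866 MPa


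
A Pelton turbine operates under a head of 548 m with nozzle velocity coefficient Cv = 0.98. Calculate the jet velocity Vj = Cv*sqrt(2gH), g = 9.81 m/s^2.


Vj = 0.98 * sqrt(2*9.81*548) = 101.6169 m/s


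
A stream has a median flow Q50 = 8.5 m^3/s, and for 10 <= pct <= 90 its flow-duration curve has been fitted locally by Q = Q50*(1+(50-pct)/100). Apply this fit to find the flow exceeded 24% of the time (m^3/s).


Q = 8.5 * (1 + (50 - 24)/100) = 10.7100 m^3/s
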